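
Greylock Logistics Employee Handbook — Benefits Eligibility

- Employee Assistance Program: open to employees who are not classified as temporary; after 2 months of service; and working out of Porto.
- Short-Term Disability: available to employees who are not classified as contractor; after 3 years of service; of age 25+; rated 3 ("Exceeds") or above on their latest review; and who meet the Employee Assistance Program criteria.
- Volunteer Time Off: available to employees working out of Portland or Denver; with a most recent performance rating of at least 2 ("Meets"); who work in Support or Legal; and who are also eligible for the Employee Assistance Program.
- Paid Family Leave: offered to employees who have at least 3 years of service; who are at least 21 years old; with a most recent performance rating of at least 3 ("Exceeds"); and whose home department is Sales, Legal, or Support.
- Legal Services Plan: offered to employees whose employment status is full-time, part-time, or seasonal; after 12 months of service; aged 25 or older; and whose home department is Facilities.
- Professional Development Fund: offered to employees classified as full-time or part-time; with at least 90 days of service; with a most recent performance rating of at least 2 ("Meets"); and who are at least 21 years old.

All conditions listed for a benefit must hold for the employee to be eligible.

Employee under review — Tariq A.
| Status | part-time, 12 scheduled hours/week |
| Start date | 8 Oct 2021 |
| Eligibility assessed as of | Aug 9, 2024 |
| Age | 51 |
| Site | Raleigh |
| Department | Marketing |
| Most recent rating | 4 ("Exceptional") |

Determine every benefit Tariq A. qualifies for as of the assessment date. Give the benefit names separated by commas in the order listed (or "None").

Professional Development Fund

Service from 8 Oct 2021 to Aug 9, 2024: 1036 days.
Employee Assistance Program — status part-time ✓ (not excluded); service 1036 days ≥ 2 months (≈60 days) ✓; site Raleigh ✗ (not Porto) → not eligible.
Short-Term Disability — status part-time ✓ (not excluded); service 1036 days < 3 years (≈1095 days) ✗ → not eligible.
Volunteer Time Off — site Raleigh ✗ (not Portland or Denver) → not eligible.
Paid Family Leave — service 1036 days < 3 years (≈1095 days) ✗ → not eligible.
Legal Services Plan — status part-time ✓; service 1036 days ≥ 12 months (≈360 days) ✓; age 51 ≥ 25 ✓; dept Marketing ✗ → not eligible.
Professional Development Fund — status part-time ✓; service 1036 days ≥ 90 days ✓; rating 4 ≥ 2 ✓; age 51 ≥ 21 ✓ → eligible.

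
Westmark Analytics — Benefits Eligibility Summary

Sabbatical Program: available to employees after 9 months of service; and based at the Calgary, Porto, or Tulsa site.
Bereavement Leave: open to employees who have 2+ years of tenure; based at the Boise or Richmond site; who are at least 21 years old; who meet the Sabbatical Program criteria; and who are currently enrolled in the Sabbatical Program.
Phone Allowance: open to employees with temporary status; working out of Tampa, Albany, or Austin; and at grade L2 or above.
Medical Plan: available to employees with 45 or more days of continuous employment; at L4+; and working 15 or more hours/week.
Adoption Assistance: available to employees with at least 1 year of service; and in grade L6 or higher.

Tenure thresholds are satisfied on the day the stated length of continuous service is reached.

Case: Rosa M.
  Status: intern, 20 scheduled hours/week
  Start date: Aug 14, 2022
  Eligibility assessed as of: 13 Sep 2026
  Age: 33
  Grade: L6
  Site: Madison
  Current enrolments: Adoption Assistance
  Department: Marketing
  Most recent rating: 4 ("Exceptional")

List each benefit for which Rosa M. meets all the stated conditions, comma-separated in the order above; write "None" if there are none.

Medical Plan, Adoption Assistance

Service from Aug 14, 2022 to 13 Sep 2026: 1491 days.
Sabbatical Program — service 1491 days ≥ 9 months (≈270 days) ✓; site Madison ✗ (not Calgary, Porto, or Tulsa) → not eligible.
Bereavement Leave — service 1491 days ≥ 2 years (≈730 days) ✓; site Madison ✗ (not Boise or Richmond) → not eligible.
Phone Allowance — status intern ✗ (requires temporary) → not eligible.
Medical Plan — service 1491 days ≥ 45 days ✓; grade L6 ≥ L4 ✓; 20 hrs/wk ≥ 15 ✓ → eligible.
Adoption Assistance — service 1491 days ≥ 1 year (≈365 days) ✓; grade L6 ≥ L6 ✓ → eligible.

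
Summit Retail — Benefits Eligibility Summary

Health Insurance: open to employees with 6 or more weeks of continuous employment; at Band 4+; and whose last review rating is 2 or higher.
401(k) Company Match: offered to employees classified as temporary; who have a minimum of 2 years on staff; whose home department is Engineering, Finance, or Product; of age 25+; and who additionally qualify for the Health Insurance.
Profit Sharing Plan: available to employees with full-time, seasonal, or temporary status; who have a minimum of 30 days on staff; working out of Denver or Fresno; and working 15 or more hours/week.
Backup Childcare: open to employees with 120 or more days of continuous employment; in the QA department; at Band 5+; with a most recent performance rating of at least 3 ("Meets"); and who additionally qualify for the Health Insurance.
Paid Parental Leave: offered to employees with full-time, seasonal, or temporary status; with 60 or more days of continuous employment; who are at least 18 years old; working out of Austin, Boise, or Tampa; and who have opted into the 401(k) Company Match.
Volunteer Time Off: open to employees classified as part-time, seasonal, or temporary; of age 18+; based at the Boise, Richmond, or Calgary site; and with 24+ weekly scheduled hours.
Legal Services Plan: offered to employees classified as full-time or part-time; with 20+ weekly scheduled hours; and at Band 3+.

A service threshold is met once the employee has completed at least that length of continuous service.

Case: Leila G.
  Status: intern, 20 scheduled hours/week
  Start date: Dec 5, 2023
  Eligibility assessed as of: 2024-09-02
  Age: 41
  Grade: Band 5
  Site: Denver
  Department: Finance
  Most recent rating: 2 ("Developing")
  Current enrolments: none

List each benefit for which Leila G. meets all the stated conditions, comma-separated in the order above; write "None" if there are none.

Service from Dec 5, 2023 to 2024-09-02: 272 days.
Health Insurance — service 272 days ≥ 6 weeks (≈42 days) ✓; grade Band 5 ≥ Band 4 ✓; rating 2 ≥ 2 ✓ → eligible.
401(k) Company Match — status intern ✗ (requires temporary) → not eligible.
Profit Sharing Plan — status intern ✗ (requires full-time, seasonal, or temporary) → not eligible.
Backup Childcare — service 272 days ≥ 120 days ✓; dept Finance ✗ → not eligible.
Paid Parental Leave — status intern ✗ (requires full-time, seasonal, or temporary) → not eligible.
Volunteer Time Off — status intern ✗ (requires part-time, seasonal, or temporary) → not eligible.
Legal Services Plan — status intern ✗ (requires full-time or part-time) → not eligible.

Health Insurance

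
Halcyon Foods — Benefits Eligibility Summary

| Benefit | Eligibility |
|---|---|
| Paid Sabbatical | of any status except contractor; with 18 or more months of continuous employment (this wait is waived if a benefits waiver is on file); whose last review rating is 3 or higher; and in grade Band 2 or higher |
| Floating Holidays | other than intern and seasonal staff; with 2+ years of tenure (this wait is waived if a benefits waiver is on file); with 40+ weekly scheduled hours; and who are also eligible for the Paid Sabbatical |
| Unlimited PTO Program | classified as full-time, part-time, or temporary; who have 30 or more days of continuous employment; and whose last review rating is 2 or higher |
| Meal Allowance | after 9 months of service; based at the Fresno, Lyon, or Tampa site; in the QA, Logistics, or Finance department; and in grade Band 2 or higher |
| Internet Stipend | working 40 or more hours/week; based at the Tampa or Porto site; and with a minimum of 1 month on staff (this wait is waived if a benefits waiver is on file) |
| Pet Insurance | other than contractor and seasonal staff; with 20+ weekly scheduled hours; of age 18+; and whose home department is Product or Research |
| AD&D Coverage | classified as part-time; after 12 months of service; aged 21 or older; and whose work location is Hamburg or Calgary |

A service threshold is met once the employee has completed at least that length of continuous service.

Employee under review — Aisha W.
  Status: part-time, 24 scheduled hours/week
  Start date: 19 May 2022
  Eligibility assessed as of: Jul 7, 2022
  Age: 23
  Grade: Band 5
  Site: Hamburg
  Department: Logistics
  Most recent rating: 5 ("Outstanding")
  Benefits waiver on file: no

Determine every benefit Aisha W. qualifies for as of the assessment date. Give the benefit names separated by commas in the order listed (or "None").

Service from 19 May 2022 to Jul 7, 2022: 49 days.
Paid Sabbatical — status part-time ✓ (not excluded); no waiver, service 49 days < 18 months (≈540 days) ✗ → not eligible.
Floating Holidays — status part-time ✓ (not excluded); no waiver, service 49 days < 2 years (≈730 days) ✗ → not eligible.
Unlimited PTO Program — status part-time ✓; service 49 days ≥ 30 days ✓; rating 5 ≥ 2 ✓ → eligible.
Meal Allowance — service 49 days < 9 months (≈270 days) ✗ → not eligible.
Internet Stipend — 24 hrs/wk < 40 ✗ → not eligible.
Pet Insurance — status part-time ✓ (not excluded); 24 hrs/wk ≥ 20 ✓; age 23 ≥ 18 ✓; dept Logistics ✗ → not eligible.
AD&D Coverage — status part-time ✓; service 49 days < 12 months (≈360 days) ✗ → not eligible.

Unlimited PTO Program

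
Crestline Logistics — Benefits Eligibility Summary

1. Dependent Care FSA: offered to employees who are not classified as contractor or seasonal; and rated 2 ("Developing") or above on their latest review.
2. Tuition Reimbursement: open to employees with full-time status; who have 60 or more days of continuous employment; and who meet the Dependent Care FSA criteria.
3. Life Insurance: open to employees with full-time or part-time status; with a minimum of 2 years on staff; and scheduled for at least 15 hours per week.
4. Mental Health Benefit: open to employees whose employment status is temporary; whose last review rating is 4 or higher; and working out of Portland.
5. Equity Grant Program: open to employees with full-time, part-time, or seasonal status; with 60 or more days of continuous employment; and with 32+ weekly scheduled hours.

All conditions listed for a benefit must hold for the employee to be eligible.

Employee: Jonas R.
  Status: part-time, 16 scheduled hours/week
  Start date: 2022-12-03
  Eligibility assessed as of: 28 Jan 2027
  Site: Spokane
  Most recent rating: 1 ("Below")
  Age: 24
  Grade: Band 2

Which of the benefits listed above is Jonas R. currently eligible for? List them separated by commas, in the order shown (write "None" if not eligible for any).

Life Insurance

Service from 2022-12-03 to 28 Jan 2027: 1517 days.
Dependent Care FSA — status part-time ✓ (not excluded); rating 1 < 2 ✗ → not eligible.
Tuition Reimbursement — status part-time ✗ (requires full-time) → not eligible.
Life Insurance — status part-time ✓; service 1517 days ≥ 2 years (≈730 days) ✓; 16 hrs/wk ≥ 15 ✓ → eligible.
Mental Health Benefit — status part-time ✗ (requires temporary) → not eligible.
Equity Grant Program — status part-time ✓; service 1517 days ≥ 60 days ✓; 16 hrs/wk < 32 ✗ → not eligible.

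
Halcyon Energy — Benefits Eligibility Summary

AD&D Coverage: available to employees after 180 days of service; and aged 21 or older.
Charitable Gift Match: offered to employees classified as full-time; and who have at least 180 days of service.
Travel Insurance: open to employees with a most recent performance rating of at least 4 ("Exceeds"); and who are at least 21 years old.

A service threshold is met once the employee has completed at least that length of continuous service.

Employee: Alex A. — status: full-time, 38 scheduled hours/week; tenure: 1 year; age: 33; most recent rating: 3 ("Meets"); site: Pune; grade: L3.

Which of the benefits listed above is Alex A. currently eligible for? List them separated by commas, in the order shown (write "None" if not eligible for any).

AD&D Coverage — service 1 year ≥ 180 days ✓; age 33 ≥ 21 ✓ → eligible.
Charitable Gift Match — status full-time ✓; service 1 year ≥ 180 days ✓ → eligible.
Travel Insurance — rating 3 < 4 ✗ → not eligible.

AD&D Coverage, Charitable Gift Match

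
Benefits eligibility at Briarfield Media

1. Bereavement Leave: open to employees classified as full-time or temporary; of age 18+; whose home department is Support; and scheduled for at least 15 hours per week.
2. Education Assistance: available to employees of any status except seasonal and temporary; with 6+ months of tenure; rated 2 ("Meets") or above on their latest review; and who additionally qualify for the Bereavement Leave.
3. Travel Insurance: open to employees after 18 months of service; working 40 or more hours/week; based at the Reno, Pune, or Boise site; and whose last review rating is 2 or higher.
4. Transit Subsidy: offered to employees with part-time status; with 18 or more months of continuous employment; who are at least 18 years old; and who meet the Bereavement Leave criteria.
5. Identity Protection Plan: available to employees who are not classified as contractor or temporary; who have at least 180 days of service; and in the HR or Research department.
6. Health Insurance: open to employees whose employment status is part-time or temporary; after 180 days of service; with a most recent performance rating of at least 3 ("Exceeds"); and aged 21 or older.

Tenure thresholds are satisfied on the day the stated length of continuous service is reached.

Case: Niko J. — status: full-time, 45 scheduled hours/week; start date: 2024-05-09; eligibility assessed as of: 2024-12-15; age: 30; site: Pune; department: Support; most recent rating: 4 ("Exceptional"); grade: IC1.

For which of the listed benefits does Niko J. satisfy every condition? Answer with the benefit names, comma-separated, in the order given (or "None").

Bereavement Leave, Education Assistance

Service from 2024-05-09 to 2024-12-15: 220 days.
Bereavement Leave — status full-time ✓; age 30 ≥ 18 ✓; dept Support ✓; 45 hrs/wk ≥ 15 ✓ → eligible.
Education Assistance — status full-time ✓ (not excluded); service 220 days ≥ 6 months (≈180 days) ✓; rating 4 ≥ 2 ✓; eligible for Bereavement Leave ✓ → eligible.
Travel Insurance — service 220 days < 18 months (≈540 days) ✗ → not eligible.
Transit Subsidy — status full-time ✗ (requires part-time) → not eligible.
Identity Protection Plan — status full-time ✓ (not excluded); service 220 days ≥ 180 days ✓; dept Support ✗ → not eligible.
Health Insurance — status full-time ✗ (requires part-time or temporary) → not eligible.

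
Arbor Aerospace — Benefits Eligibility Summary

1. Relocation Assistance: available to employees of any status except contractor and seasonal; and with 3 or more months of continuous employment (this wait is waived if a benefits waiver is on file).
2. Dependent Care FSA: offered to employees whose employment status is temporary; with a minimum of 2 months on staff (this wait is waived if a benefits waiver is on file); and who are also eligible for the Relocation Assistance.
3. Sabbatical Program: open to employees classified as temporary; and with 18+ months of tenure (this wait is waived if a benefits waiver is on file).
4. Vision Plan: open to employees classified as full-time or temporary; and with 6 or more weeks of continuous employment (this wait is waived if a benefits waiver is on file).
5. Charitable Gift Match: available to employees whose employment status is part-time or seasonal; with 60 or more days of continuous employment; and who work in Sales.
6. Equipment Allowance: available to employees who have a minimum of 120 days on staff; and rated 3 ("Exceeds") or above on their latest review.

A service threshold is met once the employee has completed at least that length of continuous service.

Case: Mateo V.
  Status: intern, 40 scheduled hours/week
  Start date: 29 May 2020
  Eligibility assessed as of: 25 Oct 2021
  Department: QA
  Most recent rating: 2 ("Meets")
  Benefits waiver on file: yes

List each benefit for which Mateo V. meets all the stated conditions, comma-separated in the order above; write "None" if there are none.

Service from 29 May 2020 to 25 Oct 2021: 514 days.
Relocation Assistance — status intern ✓ (not excluded); benefits waiver on file ✓ → eligible.
Dependent Care FSA — status intern ✗ (requires temporary) → not eligible.
Sabbatical Program — status intern ✗ (requires temporary) → not eligible.
Vision Plan — status intern ✗ (requires full-time or temporary) → not eligible.
Charitable Gift Match — status intern ✗ (requires part-time or seasonal) → not eligible.
Equipment Allowance — service 514 days ≥ 120 days ✓; rating 2 < 3 ✗ → not eligible.

Relocation Assistance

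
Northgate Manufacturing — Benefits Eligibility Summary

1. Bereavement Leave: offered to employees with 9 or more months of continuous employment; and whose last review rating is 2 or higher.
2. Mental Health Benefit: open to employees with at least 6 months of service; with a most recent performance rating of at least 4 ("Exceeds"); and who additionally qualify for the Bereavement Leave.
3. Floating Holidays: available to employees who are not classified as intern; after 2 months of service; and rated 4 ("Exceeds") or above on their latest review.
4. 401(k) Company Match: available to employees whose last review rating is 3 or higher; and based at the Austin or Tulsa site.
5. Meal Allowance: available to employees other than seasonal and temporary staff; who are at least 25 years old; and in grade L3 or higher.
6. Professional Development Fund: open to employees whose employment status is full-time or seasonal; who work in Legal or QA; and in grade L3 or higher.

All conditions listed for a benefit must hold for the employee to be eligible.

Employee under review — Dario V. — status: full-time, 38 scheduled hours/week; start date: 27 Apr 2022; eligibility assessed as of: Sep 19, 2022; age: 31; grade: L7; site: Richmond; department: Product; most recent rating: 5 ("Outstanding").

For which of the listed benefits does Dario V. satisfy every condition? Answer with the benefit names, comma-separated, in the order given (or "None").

Service from 27 Apr 2022 to Sep 19, 2022: 145 days.
Bereavement Leave — service 145 days < 9 months (≈270 days) ✗ → not eligible.
Mental Health Benefit — service 145 days < 6 months (≈180 days) ✗ → not eligible.
Floating Holidays — status full-time ✓ (not excluded); service 145 days ≥ 2 months (≈60 days) ✓; rating 5 ≥ 4 ✓ → eligible.
401(k) Company Match — rating 5 ≥ 3 ✓; site Richmond ✗ (not Austin or Tulsa) → not eligible.
Meal Allowance — status full-time ✓ (not excluded); age 31 ≥ 25 ✓; grade L7 ≥ L3 ✓ → eligible.
Professional Development Fund — status full-time ✓; dept Product ✗ → not eligible.

Floating Holidays, Meal Allowance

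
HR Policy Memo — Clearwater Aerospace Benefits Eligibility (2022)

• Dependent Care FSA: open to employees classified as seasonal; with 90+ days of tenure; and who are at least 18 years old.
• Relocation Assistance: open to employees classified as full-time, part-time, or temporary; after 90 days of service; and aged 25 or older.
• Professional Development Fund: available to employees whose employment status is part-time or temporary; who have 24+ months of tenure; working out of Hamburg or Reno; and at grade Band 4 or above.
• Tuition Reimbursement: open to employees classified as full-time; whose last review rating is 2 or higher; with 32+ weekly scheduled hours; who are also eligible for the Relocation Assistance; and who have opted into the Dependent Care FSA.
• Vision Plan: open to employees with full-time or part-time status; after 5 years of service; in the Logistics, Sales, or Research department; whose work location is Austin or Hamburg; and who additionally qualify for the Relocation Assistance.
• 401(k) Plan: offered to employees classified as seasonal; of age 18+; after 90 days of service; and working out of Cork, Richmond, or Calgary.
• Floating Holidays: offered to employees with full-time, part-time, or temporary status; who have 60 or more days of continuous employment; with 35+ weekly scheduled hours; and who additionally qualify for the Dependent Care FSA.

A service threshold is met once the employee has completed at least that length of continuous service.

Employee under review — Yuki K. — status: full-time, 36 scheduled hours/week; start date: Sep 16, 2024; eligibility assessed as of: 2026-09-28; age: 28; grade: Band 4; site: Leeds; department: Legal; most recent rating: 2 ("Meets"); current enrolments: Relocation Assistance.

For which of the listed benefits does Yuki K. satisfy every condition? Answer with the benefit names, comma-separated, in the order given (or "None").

Service from Sep 16, 2024 to 2026-09-28: 742 days.
Dependent Care FSA — status full-time ✗ (requires seasonal) → not eligible.
Relocation Assistance — status full-time ✓; service 742 days ≥ 90 days ✓; age 28 ≥ 25 ✓ → eligible.
Professional Development Fund — status full-time ✗ (requires part-time or temporary) → not eligible.
Tuition Reimbursement — status full-time ✓; rating 2 ≥ 2 ✓; 36 hrs/wk ≥ 32 ✓; eligible for Relocation Assistance ✓; not enrolled in Dependent Care FSA ✗ → not eligible.
Vision Plan — status full-time ✓; service 742 days < 5 years (≈1825 days) ✗ → not eligible.
401(k) Plan — status full-time ✗ (requires seasonal) → not eligible.
Floating Holidays — status full-time ✓; service 742 days ≥ 60 days ✓; 36 hrs/wk ≥ 35 ✓; not eligible for Dependent Care FSA ✗ → not eligible.

Relocation Assistance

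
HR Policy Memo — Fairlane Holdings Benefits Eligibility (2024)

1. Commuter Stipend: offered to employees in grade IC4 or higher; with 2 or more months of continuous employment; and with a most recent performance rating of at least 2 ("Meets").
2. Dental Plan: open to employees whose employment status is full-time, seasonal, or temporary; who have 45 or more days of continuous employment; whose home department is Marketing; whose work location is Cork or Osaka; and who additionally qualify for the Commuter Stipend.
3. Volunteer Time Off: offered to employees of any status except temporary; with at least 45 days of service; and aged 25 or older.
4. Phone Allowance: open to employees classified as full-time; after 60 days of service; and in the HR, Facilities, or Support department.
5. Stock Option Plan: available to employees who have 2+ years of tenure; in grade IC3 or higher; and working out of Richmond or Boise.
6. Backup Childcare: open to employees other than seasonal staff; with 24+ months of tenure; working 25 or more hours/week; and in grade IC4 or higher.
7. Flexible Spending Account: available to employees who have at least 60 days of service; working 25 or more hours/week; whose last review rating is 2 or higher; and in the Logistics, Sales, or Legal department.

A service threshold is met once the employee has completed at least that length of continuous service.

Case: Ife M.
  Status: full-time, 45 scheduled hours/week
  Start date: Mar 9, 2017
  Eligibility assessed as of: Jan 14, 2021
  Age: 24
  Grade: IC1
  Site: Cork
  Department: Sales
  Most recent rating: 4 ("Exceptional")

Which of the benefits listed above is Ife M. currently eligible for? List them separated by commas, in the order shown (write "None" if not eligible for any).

Service from Mar 9, 2017 to Jan 14, 2021: 1407 days.
Commuter Stipend — grade IC1 < IC4 ✗ → not eligible.
Dental Plan — status full-time ✓; service 1407 days ≥ 45 days ✓; dept Sales ✗ → not eligible.
Volunteer Time Off — status full-time ✓ (not excluded); service 1407 days ≥ 45 days ✓; age 24 < 25 ✗ → not eligible.
Phone Allowance — status full-time ✓; service 1407 days ≥ 60 days ✓; dept Sales ✗ → not eligible.
Stock Option Plan — service 1407 days ≥ 2 years (≈730 days) ✓; grade IC1 < IC3 ✗ → not eligible.
Backup Childcare — status full-time ✓ (not excluded); service 1407 days ≥ 24 months (≈720 days) ✓; 45 hrs/wk ≥ 25 ✓; grade IC1 < IC4 ✗ → not eligible.
Flexible Spending Account — service 1407 days ≥ 60 days ✓; 45 hrs/wk ≥ 25 ✓; rating 4 ≥ 2 ✓; dept Sales ✓ → eligible.

Flexible Spending Account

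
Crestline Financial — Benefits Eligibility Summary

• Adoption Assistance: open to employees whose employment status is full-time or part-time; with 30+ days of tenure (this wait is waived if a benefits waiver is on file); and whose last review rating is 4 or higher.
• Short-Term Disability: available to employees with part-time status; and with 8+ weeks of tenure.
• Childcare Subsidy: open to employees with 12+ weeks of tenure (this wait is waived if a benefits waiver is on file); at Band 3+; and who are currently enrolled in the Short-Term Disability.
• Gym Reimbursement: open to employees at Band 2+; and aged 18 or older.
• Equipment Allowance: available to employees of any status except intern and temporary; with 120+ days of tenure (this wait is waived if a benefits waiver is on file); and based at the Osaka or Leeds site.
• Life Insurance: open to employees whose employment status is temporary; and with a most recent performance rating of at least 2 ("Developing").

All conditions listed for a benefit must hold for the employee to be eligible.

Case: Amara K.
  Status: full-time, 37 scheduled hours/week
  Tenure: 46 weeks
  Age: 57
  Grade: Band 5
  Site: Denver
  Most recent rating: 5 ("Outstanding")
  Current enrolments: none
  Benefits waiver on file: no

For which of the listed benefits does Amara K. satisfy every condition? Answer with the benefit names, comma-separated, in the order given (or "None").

Adoption Assistance, Gym Reimbursement

Adoption Assistance — status full-time ✓; no waiver, service 46 weeks ≥ 30 days ✓; rating 5 ≥ 4 ✓ → eligible.
Short-Term Disability — status full-time ✗ (requires part-time) → not eligible.
Childcare Subsidy — no waiver, service 46 weeks ≥ 12 weeks ✓; grade Band 5 ≥ Band 3 ✓; not enrolled in Short-Term Disability ✗ → not eligible.
Gym Reimbursement — grade Band 5 ≥ Band 2 ✓; age 57 ≥ 18 ✓ → eligible.
Equipment Allowance — status full-time ✓ (not excluded); no waiver, service 46 weeks ≥ 120 days ✓; site Denver ✗ (not Osaka or Leeds) → not eligible.
Life Insurance — status full-time ✗ (requires temporary) → not eligible.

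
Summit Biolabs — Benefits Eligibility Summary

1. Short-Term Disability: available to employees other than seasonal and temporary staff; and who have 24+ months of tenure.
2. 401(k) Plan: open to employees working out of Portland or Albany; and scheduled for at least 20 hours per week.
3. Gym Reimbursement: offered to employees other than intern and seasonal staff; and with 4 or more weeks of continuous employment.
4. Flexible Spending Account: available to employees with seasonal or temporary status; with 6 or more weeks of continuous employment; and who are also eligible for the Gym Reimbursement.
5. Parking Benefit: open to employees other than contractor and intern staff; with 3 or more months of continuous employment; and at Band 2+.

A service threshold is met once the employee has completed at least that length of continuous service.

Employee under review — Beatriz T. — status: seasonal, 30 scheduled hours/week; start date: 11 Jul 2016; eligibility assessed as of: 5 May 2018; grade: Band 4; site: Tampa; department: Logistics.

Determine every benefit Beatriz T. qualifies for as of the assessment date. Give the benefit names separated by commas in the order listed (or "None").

Parking Benefit

Service from 11 Jul 2016 to 5 May 2018: 663 days.
Short-Term Disability — status seasonal ✗ (excluded) → not eligible.
401(k) Plan — site Tampa ✗ (not Portland or Albany) → not eligible.
Gym Reimbursement — status seasonal ✗ (excluded) → not eligible.
Flexible Spending Account — status seasonal ✓; service 663 days ≥ 6 weeks (≈42 days) ✓; not eligible for Gym Reimbursement ✗ → not eligible.
Parking Benefit — status seasonal ✓ (not excluded); service 663 days ≥ 3 months (≈90 days) ✓; grade Band 4 ≥ Band 2 ✓ → eligible.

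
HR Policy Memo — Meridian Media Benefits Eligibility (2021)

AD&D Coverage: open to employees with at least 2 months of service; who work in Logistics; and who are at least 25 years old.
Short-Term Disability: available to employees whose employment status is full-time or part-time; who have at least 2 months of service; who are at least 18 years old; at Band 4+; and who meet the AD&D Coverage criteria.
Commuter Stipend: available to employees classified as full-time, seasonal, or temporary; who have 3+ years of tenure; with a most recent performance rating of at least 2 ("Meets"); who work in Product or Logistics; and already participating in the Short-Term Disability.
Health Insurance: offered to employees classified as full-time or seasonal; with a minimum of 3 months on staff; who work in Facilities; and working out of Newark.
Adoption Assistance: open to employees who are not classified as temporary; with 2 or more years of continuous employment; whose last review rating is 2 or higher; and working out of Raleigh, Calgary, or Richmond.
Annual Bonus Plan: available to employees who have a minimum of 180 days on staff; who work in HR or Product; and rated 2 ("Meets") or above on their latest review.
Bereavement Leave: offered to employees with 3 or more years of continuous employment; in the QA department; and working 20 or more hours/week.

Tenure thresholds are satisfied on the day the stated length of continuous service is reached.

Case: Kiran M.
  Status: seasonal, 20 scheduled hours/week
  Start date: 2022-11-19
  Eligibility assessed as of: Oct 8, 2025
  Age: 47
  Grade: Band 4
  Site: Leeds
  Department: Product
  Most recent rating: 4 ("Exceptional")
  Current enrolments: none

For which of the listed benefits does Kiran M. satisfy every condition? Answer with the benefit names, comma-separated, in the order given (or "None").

Annual Bonus Plan

Service from 2022-11-19 to Oct 8, 2025: 1054 days.
AD&D Coverage — service 1054 days ≥ 2 months (≈60 days) ✓; dept Product ✗ → not eligible.
Short-Term Disability — status seasonal ✗ (requires full-time or part-time) → not eligible.
Commuter Stipend — status seasonal ✓; service 1054 days < 3 years (≈1095 days) ✗ → not eligible.
Health Insurance — status seasonal ✓; service 1054 days ≥ 3 months (≈90 days) ✓; dept Product ✗ → not eligible.
Adoption Assistance — status seasonal ✓ (not excluded); service 1054 days ≥ 2 years (≈730 days) ✓; rating 4 ≥ 2 ✓; site Leeds ✗ (not Raleigh, Calgary, or Richmond) → not eligible.
Annual Bonus Plan — service 1054 days ≥ 180 days ✓; dept Product ✓; rating 4 ≥ 2 ✓ → eligible.
Bereavement Leave — service 1054 days < 3 years (≈1095 days) ✗ → not eligible.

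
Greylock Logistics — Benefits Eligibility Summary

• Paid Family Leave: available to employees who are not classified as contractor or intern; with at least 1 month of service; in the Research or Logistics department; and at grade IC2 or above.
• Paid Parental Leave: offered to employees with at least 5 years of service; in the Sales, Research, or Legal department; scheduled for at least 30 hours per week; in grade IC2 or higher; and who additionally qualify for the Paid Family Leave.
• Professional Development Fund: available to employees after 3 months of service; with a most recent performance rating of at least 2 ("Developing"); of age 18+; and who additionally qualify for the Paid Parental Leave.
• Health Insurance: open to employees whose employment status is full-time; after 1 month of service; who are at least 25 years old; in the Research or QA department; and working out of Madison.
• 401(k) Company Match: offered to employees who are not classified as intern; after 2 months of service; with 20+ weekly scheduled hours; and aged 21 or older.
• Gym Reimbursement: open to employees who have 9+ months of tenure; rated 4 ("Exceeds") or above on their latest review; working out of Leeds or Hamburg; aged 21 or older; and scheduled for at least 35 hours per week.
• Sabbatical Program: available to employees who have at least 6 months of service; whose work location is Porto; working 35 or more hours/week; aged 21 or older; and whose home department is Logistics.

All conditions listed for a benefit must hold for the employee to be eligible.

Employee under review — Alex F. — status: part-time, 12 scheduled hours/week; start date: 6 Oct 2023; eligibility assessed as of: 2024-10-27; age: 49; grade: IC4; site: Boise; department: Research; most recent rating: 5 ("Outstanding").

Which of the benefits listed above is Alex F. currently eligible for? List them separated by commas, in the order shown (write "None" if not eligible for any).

Paid Family Leave

Service from 6 Oct 2023 to 2024-10-27: 387 days.
Paid Family Leave — status part-time ✓ (not excluded); service 387 days ≥ 1 month (≈30 days) ✓; dept Research ✓; grade IC4 ≥ IC2 ✓ → eligible.
Paid Parental Leave — service 387 days < 5 years (≈1825 days) ✗ → not eligible.
Professional Development Fund — service 387 days ≥ 3 months (≈90 days) ✓; rating 5 ≥ 2 ✓; age 49 ≥ 18 ✓; not eligible for Paid Parental Leave ✗ → not eligible.
Health Insurance — status part-time ✗ (requires full-time) → not eligible.
401(k) Company Match — status part-time ✓ (not excluded); service 387 days ≥ 2 months (≈60 days) ✓; 12 hrs/wk < 20 ✗ → not eligible.
Gym Reimbursement — service 387 days ≥ 9 months (≈270 days) ✓; rating 5 ≥ 4 ✓; site Boise ✗ (not Leeds or Hamburg) → not eligible.
Sabbatical Program — service 387 days ≥ 6 months (≈180 days) ✓; site Boise ✗ (not Porto) → not eligible.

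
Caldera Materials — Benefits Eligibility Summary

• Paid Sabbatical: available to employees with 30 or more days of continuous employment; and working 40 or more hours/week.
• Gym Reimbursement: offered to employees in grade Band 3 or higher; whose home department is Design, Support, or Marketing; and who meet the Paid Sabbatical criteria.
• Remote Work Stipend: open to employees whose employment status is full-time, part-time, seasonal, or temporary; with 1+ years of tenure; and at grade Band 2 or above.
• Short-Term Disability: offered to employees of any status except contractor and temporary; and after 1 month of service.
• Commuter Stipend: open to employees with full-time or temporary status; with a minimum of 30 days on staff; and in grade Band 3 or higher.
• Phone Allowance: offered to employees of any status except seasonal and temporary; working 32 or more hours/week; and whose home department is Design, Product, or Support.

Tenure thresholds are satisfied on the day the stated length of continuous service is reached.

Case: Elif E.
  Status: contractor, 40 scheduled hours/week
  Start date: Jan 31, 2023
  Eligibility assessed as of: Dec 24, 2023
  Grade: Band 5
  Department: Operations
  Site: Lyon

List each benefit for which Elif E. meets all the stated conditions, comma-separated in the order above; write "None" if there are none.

Paid Sabbatical

Service from Jan 31, 2023 to Dec 24, 2023: 327 days.
Paid Sabbatical — service 327 days ≥ 30 days ✓; 40 hrs/wk ≥ 40 ✓ → eligible.
Gym Reimbursement — grade Band 5 ≥ Band 3 ✓; dept Operations ✗ → not eligible.
Remote Work Stipend — status contractor ✗ (requires full-time, part-time, seasonal, or temporary) → not eligible.
Short-Term Disability — status contractor ✗ (excluded) → not eligible.
Commuter Stipend — status contractor ✗ (requires full-time or temporary) → not eligible.
Phone Allowance — status contractor ✓ (not excluded); 40 hrs/wk ≥ 32 ✓; dept Operations ✗ → not eligible.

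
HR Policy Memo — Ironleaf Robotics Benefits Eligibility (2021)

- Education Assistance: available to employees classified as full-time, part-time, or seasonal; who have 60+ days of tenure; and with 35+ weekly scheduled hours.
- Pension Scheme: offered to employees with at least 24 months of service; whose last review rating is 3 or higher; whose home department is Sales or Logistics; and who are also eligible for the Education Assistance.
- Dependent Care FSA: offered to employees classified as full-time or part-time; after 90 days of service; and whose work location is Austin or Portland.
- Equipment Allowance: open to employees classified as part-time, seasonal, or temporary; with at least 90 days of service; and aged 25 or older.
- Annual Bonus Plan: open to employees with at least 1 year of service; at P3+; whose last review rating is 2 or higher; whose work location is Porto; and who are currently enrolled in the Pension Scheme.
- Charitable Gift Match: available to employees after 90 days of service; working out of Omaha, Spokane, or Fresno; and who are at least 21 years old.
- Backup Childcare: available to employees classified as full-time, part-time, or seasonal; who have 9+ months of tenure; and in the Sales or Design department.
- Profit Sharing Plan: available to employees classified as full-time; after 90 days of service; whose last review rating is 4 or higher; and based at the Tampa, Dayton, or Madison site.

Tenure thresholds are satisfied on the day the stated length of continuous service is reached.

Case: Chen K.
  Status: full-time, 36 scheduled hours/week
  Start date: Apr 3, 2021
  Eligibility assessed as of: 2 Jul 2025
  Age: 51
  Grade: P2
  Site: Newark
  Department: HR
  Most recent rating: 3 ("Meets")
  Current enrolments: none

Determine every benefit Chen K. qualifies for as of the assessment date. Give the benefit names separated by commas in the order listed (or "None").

Service from Apr 3, 2021 to 2 Jul 2025: 1551 days.
Education Assistance — status full-time ✓; service 1551 days ≥ 60 days ✓; 36 hrs/wk ≥ 35 ✓ → eligible.
Pension Scheme — service 1551 days ≥ 24 months (≈720 days) ✓; rating 3 ≥ 3 ✓; dept HR ✗ → not eligible.
Dependent Care FSA — status full-time ✓; service 1551 days ≥ 90 days ✓; site Newark ✗ (not Austin or Portland) → not eligible.
Equipment Allowance — status full-time ✗ (requires part-time, seasonal, or temporary) → not eligible.
Annual Bonus Plan — service 1551 days ≥ 1 year (≈365 days) ✓; grade P2 < P3 ✗ → not eligible.
Charitable Gift Match — service 1551 days ≥ 90 days ✓; site Newark ✗ (not Omaha, Spokane, or Fresno) → not eligible.
Backup Childcare — status full-time ✓; service 1551 days ≥ 9 months (≈270 days) ✓; dept HR ✗ → not eligible.
Profit Sharing Plan — status full-time ✓; service 1551 days ≥ 90 days ✓; rating 3 < 4 ✗ → not eligible.

Education Assistance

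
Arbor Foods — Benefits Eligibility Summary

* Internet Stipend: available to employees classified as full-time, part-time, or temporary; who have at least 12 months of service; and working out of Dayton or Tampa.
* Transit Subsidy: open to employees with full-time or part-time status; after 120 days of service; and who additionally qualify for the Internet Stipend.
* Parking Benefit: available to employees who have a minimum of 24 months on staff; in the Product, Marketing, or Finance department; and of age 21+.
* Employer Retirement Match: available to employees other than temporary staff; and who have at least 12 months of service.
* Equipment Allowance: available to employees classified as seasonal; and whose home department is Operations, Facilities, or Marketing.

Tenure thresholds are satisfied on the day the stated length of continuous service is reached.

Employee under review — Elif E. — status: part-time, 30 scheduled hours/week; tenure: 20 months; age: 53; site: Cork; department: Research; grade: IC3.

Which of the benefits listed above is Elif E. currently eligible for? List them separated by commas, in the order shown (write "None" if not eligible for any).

Internet Stipend — status part-time ✓; service 20 months ≥ 12 months ✓; site Cork ✗ (not Dayton or Tampa) → not eligible.
Transit Subsidy — status part-time ✓; service 20 months ≥ 120 days ✓; not eligible for Internet Stipend ✗ → not eligible.
Parking Benefit — service 20 months < 24 months ✗ → not eligible.
Employer Retirement Match — status part-time ✓ (not excluded); service 20 months ≥ 12 months ✓ → eligible.
Equipment Allowance — status part-time ✗ (requires seasonal) → not eligible.

Employer Retirement Match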